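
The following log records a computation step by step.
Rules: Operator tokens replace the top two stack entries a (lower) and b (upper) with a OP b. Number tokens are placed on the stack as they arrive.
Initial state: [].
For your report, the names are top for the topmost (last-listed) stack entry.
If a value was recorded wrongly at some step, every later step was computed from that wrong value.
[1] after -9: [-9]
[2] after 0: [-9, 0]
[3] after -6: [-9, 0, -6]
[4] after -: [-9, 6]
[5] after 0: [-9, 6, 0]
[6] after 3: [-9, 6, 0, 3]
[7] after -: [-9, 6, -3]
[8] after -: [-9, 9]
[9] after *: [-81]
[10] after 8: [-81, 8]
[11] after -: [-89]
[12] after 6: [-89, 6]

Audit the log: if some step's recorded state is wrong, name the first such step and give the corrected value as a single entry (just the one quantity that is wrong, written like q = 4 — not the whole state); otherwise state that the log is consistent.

step 1: push -9: top = -9 -> agrees with the log
step 2: push 0: top = 0 -> agrees with the log
step 3: push -6: top = -6 -> confirmed correct
step 4: 0 - -6 = 6 -> matches
step 5: push 0: top = 0 -> confirmed correct
step 6: push 3: top = 3 -> agrees with the log
step 7: 0 - 3 = -3 -> agrees with the log
step 8: 6 - -3 = 9 -> exactly as logged
step 9: -9 * 9 = -81 -> consistent with the log
step 10: push 8: top = 8 -> matches
step 11: -81 - 8 = -89 -> same as recorded
step 12: push 6: top = 6 -> matches
The whole run recomputes cleanly — no discrepancies.

no error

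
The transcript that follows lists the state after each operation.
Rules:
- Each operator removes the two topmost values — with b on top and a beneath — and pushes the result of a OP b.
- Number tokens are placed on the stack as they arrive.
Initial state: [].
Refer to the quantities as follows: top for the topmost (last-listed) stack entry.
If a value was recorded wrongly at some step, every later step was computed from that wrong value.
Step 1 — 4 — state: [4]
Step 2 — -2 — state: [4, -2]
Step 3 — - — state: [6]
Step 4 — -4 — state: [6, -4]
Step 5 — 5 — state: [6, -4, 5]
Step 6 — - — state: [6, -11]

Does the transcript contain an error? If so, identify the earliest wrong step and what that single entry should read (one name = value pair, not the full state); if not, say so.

step 6, top = -9

1. push 4: top = 4 (in agreement)
2. push -2: top = -2 (confirmed correct)
3. 4 - -2 = 6 (same as recorded)
4. push -4: top = -4 (matches)
5. push 5: top = 5 (matches)
6. -4 - 5 = -9 (not what was recorded)
That makes step 6 the first incorrect line — top = -9 is what it should show.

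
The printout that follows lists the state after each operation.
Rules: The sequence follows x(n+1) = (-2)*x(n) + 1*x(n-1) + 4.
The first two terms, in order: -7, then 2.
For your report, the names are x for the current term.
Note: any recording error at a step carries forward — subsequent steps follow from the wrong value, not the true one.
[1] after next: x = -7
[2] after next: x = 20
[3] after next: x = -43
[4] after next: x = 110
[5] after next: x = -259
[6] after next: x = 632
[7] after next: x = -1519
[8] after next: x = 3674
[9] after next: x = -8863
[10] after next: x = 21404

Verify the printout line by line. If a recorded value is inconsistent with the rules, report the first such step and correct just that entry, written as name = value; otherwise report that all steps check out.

Recomputing the run from the initial state:
step 1: x = -7
step 2: x = 20
step 3: x = -43
step 4: x = 110
step 5: x = -259
step 6: x = 632
step 7: x = -1519
step 8: x = 3674
step 9: x = -8863
step 10: x = 21404
This matches the printout at every step.

no error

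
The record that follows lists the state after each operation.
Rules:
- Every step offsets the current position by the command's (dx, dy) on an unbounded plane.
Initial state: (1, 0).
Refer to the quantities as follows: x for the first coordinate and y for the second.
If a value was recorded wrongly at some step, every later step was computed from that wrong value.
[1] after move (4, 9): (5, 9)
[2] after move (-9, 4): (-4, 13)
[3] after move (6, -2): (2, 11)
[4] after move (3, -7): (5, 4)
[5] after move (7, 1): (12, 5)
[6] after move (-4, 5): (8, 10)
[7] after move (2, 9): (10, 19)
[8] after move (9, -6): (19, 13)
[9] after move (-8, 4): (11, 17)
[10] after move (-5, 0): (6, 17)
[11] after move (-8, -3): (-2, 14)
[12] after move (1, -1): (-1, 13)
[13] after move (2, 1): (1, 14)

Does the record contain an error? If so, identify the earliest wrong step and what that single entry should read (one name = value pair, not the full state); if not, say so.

no error

step 1: x = 1 + (4) = 5, y = 0 + (9) = 9 -> checks out
step 2: x = 5 + (-9) = -4, y = 9 + (4) = 13 -> consistent with the record
step 3: x = -4 + (6) = 2, y = 13 + (-2) = 11 -> verified
step 4: x = 2 + (3) = 5, y = 11 + (-7) = 4 -> matches
step 5: x = 5 + (7) = 12, y = 4 + (1) = 5 -> verified
step 6: x = 12 + (-4) = 8, y = 5 + (5) = 10 -> exactly as logged
step 7: x = 8 + (2) = 10, y = 10 + (9) = 19 -> checks out
step 8: x = 10 + (9) = 19, y = 19 + (-6) = 13 -> agrees with the record
step 9: x = 19 + (-8) = 11, y = 13 + (4) = 17 -> exactly as logged
step 10: x = 11 + (-5) = 6, y = 17 + (0) = 17 -> verified
step 11: x = 6 + (-8) = -2, y = 17 + (-3) = 14 -> matches
step 12: x = -2 + (1) = -1, y = 14 + (-1) = 13 -> in agreement
step 13: x = -1 + (2) = 1, y = 13 + (1) = 14 -> matches
All steps check out; nothing to correct.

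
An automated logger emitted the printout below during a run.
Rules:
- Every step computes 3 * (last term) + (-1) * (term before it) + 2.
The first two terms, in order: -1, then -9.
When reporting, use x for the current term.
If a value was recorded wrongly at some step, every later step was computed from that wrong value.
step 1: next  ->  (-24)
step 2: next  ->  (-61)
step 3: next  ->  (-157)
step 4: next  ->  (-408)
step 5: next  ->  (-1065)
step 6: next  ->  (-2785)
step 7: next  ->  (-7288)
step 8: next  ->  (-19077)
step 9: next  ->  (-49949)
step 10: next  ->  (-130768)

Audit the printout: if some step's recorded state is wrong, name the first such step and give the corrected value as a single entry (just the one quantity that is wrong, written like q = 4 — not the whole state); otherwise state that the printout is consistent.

1. x = 3*(-9) + (-1)*(-1) + (2) = -24 (exactly as logged)
2. x = 3*(-24) + (-1)*(-9) + (2) = -61 (consistent with the printout)
3. x = 3*(-61) + (-1)*(-24) + (2) = -157 (matches)
4. x = 3*(-157) + (-1)*(-61) + (2) = -408 (exactly as logged)
5. x = 3*(-408) + (-1)*(-157) + (2) = -1065 (exactly as logged)
6. x = 3*(-1065) + (-1)*(-408) + (2) = -2785 (same as recorded)
7. x = 3*(-2785) + (-1)*(-1065) + (2) = -7288 (no discrepancy)
8. x = 3*(-7288) + (-1)*(-2785) + (2) = -19077 (consistent with the printout)
9. x = 3*(-19077) + (-1)*(-7288) + (2) = -49941 (the entry is off here)
First deviation found at step 9; the corrected entry is x = -49941.

step 9, x = -49941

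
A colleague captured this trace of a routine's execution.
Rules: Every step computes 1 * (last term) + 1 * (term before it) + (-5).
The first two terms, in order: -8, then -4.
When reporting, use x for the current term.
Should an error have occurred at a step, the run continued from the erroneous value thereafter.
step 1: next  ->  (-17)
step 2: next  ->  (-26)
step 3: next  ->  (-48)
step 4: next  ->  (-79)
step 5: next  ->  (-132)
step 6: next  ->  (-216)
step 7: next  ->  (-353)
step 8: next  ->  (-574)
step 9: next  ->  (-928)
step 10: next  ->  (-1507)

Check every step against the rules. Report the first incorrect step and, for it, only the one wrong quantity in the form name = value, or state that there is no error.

step 9, x = -932

Recomputing the run from the initial state:
step 1: x = -17
step 2: x = -26
step 3: x = -48
step 4: x = -79
step 5: x = -132
step 6: x = -216
step 7: x = -353
step 8: x = -574
step 9: x = -932
step 10: x = -1511
The first disagreement with the trace is at step 9, where the value should be x = -932.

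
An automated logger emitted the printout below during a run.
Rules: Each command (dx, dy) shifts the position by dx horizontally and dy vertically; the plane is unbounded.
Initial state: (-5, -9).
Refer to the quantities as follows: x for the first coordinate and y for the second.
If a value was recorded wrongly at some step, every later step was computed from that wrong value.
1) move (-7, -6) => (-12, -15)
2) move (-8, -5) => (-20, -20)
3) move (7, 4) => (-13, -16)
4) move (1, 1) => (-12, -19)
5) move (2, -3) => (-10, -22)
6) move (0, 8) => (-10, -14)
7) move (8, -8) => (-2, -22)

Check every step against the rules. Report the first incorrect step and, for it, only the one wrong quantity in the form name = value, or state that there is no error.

step 4, y = -15

Recomputing the run from the initial state:
step 1: x = -12, y = -15
step 2: x = -20, y = -20
step 3: x = -13, y = -16
step 4: x = -12, y = -15
step 5: x = -10, y = -18
step 6: x = -10, y = -10
step 7: x = -2, y = -18
The first disagreement with the printout is at step 4, where the value should be y = -15.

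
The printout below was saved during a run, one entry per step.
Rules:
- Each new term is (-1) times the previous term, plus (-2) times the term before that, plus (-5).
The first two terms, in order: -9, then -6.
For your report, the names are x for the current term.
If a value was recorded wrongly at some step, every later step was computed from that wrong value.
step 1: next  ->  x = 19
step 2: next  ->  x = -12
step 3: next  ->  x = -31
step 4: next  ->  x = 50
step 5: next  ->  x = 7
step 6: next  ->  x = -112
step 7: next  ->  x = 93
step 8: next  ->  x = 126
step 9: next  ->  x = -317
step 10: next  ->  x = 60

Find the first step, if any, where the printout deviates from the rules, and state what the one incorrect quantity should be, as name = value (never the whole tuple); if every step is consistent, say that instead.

Step 1: x = -1*(-6) + (-2)*(-9) + (-5) = 19 — same as recorded.
Step 2: x = -1*(19) + (-2)*(-6) + (-5) = -12 — verified.
Step 3: x = -1*(-12) + (-2)*(19) + (-5) = -31 — no discrepancy.
Step 4: x = -1*(-31) + (-2)*(-12) + (-5) = 50 — matches.
Step 5: x = -1*(50) + (-2)*(-31) + (-5) = 7 — matches.
Step 6: x = -1*(7) + (-2)*(50) + (-5) = -112 — confirmed correct.
Step 7: x = -1*(-112) + (-2)*(7) + (-5) = 93 — exactly as logged.
Step 8: x = -1*(93) + (-2)*(-112) + (-5) = 126 — in agreement.
Step 9: x = -1*(126) + (-2)*(93) + (-5) = -317 — confirmed correct.
Step 10: x = -1*(-317) + (-2)*(126) + (-5) = 60 — exactly as logged.
The whole run recomputes cleanly — no discrepancies.

no error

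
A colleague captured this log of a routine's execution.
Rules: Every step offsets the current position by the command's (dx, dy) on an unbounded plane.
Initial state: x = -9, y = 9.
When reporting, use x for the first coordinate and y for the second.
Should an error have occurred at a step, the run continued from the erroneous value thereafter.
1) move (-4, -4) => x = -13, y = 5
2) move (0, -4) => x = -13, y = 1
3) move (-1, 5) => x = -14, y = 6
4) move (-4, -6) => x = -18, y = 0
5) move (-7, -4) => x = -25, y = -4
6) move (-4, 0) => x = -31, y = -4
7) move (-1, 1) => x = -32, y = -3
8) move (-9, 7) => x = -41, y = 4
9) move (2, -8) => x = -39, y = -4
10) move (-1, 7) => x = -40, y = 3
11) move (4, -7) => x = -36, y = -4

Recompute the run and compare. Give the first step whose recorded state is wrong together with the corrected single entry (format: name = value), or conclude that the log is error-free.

step 6, x = -29

Step 1: x = -9 + (-4) = -13, y = 9 + (-4) = 5 — agrees with the log.
Step 2: x = -13 + (0) = -13, y = 5 + (-4) = 1 — confirmed correct.
Step 3: x = -13 + (-1) = -14, y = 1 + (5) = 6 — exactly as logged.
Step 4: x = -14 + (-4) = -18, y = 6 + (-6) = 0 — in agreement.
Step 5: x = -18 + (-7) = -25, y = 0 + (-4) = -4 — no discrepancy.
Step 6: x = -25 + (-4) = -29, y = -4 + (0) = -4 — this is not what the log shows.
That makes step 6 the first incorrect line — x = -29 is what it should show.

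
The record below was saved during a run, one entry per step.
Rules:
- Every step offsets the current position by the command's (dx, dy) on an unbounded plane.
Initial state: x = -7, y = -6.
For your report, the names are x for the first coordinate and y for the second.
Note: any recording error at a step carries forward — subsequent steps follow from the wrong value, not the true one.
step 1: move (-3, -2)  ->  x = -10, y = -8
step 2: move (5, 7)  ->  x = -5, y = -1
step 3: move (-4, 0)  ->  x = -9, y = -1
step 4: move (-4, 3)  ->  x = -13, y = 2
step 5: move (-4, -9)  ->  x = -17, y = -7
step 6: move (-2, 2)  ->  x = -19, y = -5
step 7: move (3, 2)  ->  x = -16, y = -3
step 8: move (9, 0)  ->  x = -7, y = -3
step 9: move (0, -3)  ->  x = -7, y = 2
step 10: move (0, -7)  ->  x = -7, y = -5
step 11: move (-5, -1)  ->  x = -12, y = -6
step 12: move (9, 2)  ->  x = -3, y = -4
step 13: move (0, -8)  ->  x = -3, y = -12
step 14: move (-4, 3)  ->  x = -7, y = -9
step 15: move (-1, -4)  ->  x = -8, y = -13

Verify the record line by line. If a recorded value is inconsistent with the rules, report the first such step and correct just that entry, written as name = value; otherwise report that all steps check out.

Recomputing the run from the initial state:
step 1: x = -10, y = -8
step 2: x = -5, y = -1
step 3: x = -9, y = -1
step 4: x = -13, y = 2
step 5: x = -17, y = -7
step 6: x = -19, y = -5
step 7: x = -16, y = -3
step 8: x = -7, y = -3
step 9: x = -7, y = -6
step 10: x = -7, y = -13
step 11: x = -12, y = -14
step 12: x = -3, y = -12
step 13: x = -3, y = -20
step 14: x = -7, y = -17
step 15: x = -8, y = -21
The first disagreement with the record is at step 9, where the value should be y = -6.

step 9, y = -6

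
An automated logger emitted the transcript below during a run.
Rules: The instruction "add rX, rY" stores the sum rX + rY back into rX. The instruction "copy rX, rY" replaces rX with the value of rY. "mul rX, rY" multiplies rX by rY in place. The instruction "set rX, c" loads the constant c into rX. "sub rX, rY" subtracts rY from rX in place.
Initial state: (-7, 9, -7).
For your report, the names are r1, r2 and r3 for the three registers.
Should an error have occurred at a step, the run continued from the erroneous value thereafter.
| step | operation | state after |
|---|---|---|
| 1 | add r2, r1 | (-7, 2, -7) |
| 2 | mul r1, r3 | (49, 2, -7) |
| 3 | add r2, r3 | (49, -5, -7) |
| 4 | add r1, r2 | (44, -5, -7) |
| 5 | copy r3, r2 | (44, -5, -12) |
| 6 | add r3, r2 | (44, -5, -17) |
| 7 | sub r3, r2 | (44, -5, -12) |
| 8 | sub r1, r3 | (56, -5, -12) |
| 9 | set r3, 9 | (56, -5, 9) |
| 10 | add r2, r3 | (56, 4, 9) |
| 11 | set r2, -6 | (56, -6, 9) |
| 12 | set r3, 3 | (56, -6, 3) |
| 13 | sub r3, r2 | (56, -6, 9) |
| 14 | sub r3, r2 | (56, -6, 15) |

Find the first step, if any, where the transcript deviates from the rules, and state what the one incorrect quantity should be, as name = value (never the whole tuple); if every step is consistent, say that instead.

step 5, r3 = -5

Recomputing the run from the initial state:
step 1: r1 = -7, r2 = 2, r3 = -7
step 2: r1 = 49, r2 = 2, r3 = -7
step 3: r1 = 49, r2 = -5, r3 = -7
step 4: r1 = 44, r2 = -5, r3 = -7
step 5: r1 = 44, r2 = -5, r3 = -5
step 6: r1 = 44, r2 = -5, r3 = -10
step 7: r1 = 44, r2 = -5, r3 = -5
step 8: r1 = 49, r2 = -5, r3 = -5
step 9: r1 = 49, r2 = -5, r3 = 9
step 10: r1 = 49, r2 = 4, r3 = 9
step 11: r1 = 49, r2 = -6, r3 = 9
step 12: r1 = 49, r2 = -6, r3 = 3
step 13: r1 = 49, r2 = -6, r3 = 9
step 14: r1 = 49, r2 = -6, r3 = 15
The first disagreement with the transcript is at step 5, where the value should be r3 = -5.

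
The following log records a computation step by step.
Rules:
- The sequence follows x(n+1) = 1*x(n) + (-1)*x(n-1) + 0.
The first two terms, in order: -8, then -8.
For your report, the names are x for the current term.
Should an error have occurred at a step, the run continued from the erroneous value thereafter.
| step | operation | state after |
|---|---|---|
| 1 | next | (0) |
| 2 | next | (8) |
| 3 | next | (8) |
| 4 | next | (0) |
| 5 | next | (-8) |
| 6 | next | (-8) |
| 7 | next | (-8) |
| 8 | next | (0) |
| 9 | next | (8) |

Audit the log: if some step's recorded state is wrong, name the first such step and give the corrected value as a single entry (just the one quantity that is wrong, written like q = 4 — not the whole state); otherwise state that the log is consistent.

step 1: x = 1*(-8) + (-1)*(-8) + (0) = 0 -> matches
step 2: x = 1*(0) + (-1)*(-8) + (0) = 8 -> consistent with the log
step 3: x = 1*(8) + (-1)*(0) + (0) = 8 -> matches
step 4: x = 1*(8) + (-1)*(8) + (0) = 0 -> matches
step 5: x = 1*(0) + (-1)*(8) + (0) = -8 -> checks out
step 6: x = 1*(-8) + (-1)*(0) + (0) = -8 -> confirmed correct
step 7: x = 1*(-8) + (-1)*(-8) + (0) = 0 -> not what was recorded
So the first discrepancy is step 7, where the right value is x = 0.

step 7, x = 0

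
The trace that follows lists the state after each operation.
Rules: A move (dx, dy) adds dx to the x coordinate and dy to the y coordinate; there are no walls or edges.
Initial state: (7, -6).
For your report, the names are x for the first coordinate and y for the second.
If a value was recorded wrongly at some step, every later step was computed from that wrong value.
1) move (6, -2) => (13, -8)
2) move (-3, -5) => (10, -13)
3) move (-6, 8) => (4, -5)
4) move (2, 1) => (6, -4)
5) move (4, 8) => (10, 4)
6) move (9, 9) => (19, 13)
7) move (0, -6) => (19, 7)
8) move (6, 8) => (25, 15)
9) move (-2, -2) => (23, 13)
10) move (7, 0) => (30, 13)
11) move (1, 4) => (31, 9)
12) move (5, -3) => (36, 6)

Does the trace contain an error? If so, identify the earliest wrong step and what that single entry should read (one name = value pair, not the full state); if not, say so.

step 11, y = 17

Step 1: x = 7 + (6) = 13, y = -6 + (-2) = -8 — no discrepancy.
Step 2: x = 13 + (-3) = 10, y = -8 + (-5) = -13 — consistent with the trace.
Step 3: x = 10 + (-6) = 4, y = -13 + (8) = -5 — matches.
Step 4: x = 4 + (2) = 6, y = -5 + (1) = -4 — checks out.
Step 5: x = 6 + (4) = 10, y = -4 + (8) = 4 — verified.
Step 6: x = 10 + (9) = 19, y = 4 + (9) = 13 — no discrepancy.
Step 7: x = 19 + (0) = 19, y = 13 + (-6) = 7 — checks out.
Step 8: x = 19 + (6) = 25, y = 7 + (8) = 15 — no discrepancy.
Step 9: x = 25 + (-2) = 23, y = 15 + (-2) = 13 — agrees with the trace.
Step 10: x = 23 + (7) = 30, y = 13 + (0) = 13 — no discrepancy.
Step 11: x = 30 + (1) = 31, y = 13 + (4) = 17 — this is not what the trace shows.
First deviation found at step 11; the corrected entry is y = 17.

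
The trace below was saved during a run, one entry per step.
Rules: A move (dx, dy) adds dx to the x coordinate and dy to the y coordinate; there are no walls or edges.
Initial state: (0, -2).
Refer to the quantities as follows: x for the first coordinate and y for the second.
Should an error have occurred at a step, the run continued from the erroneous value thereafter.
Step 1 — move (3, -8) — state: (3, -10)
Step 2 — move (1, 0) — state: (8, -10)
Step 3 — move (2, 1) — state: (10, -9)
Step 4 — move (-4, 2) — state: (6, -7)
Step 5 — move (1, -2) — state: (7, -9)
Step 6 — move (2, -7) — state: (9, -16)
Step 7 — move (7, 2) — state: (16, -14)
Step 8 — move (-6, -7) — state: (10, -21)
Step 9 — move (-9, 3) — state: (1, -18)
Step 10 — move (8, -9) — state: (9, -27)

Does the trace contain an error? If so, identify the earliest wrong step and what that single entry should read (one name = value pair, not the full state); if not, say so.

step 2, x = 4

Recomputing the run from the initial state:
step 1: x = 3, y = -10
step 2: x = 4, y = -10
step 3: x = 6, y = -9
step 4: x = 2, y = -7
step 5: x = 3, y = -9
step 6: x = 5, y = -16
step 7: x = 12, y = -14
step 8: x = 6, y = -21
step 9: x = -3, y = -18
step 10: x = 5, y = -27
The first disagreement with the trace is at step 2, where the value should be x = 4.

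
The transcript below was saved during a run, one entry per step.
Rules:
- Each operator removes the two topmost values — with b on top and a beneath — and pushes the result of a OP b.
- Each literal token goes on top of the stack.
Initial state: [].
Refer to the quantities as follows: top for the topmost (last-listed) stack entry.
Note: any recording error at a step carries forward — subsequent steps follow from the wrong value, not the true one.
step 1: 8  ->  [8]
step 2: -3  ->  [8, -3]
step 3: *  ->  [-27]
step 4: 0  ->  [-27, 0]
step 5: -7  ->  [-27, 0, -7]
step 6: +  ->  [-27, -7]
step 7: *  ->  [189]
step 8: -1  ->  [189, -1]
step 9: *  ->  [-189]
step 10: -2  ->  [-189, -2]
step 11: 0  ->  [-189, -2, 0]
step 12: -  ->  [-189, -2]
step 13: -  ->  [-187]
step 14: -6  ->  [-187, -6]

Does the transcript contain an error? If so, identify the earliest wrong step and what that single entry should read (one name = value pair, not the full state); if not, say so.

Recomputing the run from the initial state:
step 1: [8]
step 2: [8, -3]
step 3: [-24]
step 4: [-24, 0]
step 5: [-24, 0, -7]
step 6: [-24, -7]
step 7: [168]
step 8: [168, -1]
step 9: [-168]
step 10: [-168, -2]
step 11: [-168, -2, 0]
step 12: [-168, -2]
step 13: [-166]
step 14: [-166, -6]
The first disagreement with the transcript is at step 3, where the value should be top = -24.

step 3, top = -24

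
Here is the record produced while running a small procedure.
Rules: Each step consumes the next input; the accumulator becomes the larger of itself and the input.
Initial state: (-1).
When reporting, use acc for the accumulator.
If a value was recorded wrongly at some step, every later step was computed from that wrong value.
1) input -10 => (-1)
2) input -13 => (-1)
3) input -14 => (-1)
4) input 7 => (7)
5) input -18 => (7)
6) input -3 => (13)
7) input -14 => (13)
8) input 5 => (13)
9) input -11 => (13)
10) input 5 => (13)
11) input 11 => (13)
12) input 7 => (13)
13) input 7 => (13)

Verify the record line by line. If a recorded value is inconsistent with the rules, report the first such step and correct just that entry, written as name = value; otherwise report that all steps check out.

Step 1: acc = max(-1, -10) = -1 — in agreement.
Step 2: acc = max(-1, -13) = -1 — agrees with the record.
Step 3: acc = max(-1, -14) = -1 — confirmed correct.
Step 4: acc = max(-1, 7) = 7 — matches.
Step 5: acc = max(7, -18) = 7 — no discrepancy.
Step 6: acc = max(7, -3) = 7 — first mismatch against the record.
So the first discrepancy is step 6, where the right value is acc = 7.

step 6, acc = 7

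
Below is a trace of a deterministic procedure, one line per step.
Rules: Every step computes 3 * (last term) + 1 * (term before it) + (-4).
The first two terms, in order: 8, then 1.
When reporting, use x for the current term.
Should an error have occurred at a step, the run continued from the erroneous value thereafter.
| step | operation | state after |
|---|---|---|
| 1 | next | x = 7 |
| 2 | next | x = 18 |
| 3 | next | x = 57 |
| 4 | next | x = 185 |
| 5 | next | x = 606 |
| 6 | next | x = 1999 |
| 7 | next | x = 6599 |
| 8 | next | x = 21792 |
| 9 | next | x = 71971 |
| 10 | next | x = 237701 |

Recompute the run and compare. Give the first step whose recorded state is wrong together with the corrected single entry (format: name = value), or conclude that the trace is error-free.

Recomputing the run from the initial state:
step 1: x = 7
step 2: x = 18
step 3: x = 57
step 4: x = 185
step 5: x = 608
step 6: x = 2005
step 7: x = 6619
step 8: x = 21858
step 9: x = 72189
step 10: x = 238421
The first disagreement with the trace is at step 5, where the value should be x = 608.

step 5, x = 608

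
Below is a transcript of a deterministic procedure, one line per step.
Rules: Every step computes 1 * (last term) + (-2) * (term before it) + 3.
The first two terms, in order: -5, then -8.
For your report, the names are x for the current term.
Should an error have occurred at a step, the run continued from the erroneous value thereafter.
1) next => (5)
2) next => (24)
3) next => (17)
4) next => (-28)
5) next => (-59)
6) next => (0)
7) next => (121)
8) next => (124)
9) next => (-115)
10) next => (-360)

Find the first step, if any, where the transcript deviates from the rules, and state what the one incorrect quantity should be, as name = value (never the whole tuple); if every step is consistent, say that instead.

no error

Step 1: x = 1*(-8) + (-2)*(-5) + (3) = 5 — exactly as logged.
Step 2: x = 1*(5) + (-2)*(-8) + (3) = 24 — confirmed correct.
Step 3: x = 1*(24) + (-2)*(5) + (3) = 17 — checks out.
Step 4: x = 1*(17) + (-2)*(24) + (3) = -28 — checks out.
Step 5: x = 1*(-28) + (-2)*(17) + (3) = -59 — matches.
Step 6: x = 1*(-59) + (-2)*(-28) + (3) = 0 — same as recorded.
Step 7: x = 1*(0) + (-2)*(-59) + (3) = 121 — consistent with the transcript.
Step 8: x = 1*(121) + (-2)*(0) + (3) = 124 — checks out.
Step 9: x = 1*(124) + (-2)*(121) + (3) = -115 — checks out.
Step 10: x = 1*(-115) + (-2)*(124) + (3) = -360 — consistent with the transcript.
Every step is consistent.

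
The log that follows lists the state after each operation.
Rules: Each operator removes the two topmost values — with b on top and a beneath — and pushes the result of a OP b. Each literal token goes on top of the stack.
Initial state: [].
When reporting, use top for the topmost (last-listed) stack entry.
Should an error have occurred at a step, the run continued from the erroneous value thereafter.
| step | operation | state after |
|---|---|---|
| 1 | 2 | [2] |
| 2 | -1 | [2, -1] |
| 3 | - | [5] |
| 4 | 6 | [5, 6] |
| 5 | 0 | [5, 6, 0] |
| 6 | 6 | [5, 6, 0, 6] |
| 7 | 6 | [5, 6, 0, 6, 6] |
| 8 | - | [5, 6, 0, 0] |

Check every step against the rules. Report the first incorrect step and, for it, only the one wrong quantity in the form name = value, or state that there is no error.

step 3, top = 3

step 1: push 2: top = 2 -> checks out
step 2: push -1: top = -1 -> confirmed correct
step 3: 2 - -1 = 3 -> a discrepancy with the log
So the first discrepancy is step 3, where the right value is top = 3.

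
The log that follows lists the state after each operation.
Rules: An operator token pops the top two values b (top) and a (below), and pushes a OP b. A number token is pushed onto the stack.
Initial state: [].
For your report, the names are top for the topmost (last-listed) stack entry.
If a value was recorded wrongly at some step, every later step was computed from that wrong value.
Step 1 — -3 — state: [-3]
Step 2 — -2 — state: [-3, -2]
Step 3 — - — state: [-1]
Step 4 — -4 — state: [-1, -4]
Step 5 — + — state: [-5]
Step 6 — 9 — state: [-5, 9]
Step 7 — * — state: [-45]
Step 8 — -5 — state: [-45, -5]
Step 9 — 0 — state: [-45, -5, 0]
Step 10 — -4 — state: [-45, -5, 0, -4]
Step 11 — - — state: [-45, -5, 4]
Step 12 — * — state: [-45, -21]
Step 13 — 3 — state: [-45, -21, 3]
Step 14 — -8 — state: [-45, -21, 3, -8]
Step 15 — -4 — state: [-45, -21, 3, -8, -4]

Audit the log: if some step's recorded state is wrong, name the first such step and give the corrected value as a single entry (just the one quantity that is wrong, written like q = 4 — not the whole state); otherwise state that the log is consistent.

step 12, top = -20

Recomputing the run from the initial state:
step 1: [-3]
step 2: [-3, -2]
step 3: [-1]
step 4: [-1, -4]
step 5: [-5]
step 6: [-5, 9]
step 7: [-45]
step 8: [-45, -5]
step 9: [-45, -5, 0]
step 10: [-45, -5, 0, -4]
step 11: [-45, -5, 4]
step 12: [-45, -20]
step 13: [-45, -20, 3]
step 14: [-45, -20, 3, -8]
step 15: [-45, -20, 3, -8, -4]
The first disagreement with the log is at step 12, where the value should be top = -20.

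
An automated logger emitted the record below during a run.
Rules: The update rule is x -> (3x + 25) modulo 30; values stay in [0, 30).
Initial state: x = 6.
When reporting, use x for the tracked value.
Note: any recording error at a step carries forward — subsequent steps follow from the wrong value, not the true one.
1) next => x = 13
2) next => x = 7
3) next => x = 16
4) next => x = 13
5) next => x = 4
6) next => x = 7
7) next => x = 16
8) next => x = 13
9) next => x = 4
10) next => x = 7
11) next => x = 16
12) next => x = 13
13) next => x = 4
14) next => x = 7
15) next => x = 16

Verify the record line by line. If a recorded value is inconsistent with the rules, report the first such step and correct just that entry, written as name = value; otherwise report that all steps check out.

step 1: x = (3*6 + 25) mod 30 = 13 -> consistent with the record
step 2: x = (3*13 + 25) mod 30 = 4 -> this is not what the record shows
First deviation found at step 2; the corrected entry is x = 4.

step 2, x = 4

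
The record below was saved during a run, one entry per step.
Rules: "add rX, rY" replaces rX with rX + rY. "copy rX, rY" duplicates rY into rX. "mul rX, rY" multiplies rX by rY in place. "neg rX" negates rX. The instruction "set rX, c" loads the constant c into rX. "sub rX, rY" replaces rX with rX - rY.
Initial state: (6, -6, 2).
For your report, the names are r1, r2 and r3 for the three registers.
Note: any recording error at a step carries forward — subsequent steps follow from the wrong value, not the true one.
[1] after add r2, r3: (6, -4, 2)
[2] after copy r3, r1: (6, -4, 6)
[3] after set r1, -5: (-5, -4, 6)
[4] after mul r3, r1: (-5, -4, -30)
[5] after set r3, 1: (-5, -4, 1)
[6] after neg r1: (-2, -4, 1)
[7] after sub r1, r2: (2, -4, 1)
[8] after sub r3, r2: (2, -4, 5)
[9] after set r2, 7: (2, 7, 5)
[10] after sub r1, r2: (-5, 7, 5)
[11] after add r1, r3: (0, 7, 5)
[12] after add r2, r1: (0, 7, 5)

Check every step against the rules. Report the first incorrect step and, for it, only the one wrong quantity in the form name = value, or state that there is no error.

Recomputing the run from the initial state:
step 1: r1 = 6, r2 = -4, r3 = 2
step 2: r1 = 6, r2 = -4, r3 = 6
step 3: r1 = -5, r2 = -4, r3 = 6
step 4: r1 = -5, r2 = -4, r3 = -30
step 5: r1 = -5, r2 = -4, r3 = 1
step 6: r1 = 5, r2 = -4, r3 = 1
step 7: r1 = 9, r2 = -4, r3 = 1
step 8: r1 = 9, r2 = -4, r3 = 5
step 9: r1 = 9, r2 = 7, r3 = 5
step 10: r1 = 2, r2 = 7, r3 = 5
step 11: r1 = 7, r2 = 7, r3 = 5
step 12: r1 = 7, r2 = 14, r3 = 5
The first disagreement with the record is at step 6, where the value should be r1 = 5.

step 6, r1 = 5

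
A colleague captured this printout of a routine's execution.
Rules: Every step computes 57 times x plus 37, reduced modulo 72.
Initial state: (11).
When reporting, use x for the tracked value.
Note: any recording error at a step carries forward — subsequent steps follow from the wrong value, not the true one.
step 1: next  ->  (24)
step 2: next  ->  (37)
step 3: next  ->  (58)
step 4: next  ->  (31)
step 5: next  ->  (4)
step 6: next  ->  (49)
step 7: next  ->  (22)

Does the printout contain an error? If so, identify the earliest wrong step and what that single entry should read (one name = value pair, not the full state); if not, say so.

Recomputing the run from the initial state:
step 1: x = 16
step 2: x = 13
step 3: x = 58
step 4: x = 31
step 5: x = 4
step 6: x = 49
step 7: x = 22
The first disagreement with the printout is at step 1, where the value should be x = 16.

step 1, x = 16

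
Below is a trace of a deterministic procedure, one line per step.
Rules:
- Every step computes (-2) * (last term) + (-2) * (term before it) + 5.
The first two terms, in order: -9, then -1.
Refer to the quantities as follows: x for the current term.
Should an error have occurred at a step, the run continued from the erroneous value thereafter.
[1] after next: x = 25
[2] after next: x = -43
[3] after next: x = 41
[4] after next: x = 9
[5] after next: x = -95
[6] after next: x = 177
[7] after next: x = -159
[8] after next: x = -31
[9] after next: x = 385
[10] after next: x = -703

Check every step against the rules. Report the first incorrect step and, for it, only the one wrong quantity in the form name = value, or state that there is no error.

1. x = -2*(-1) + (-2)*(-9) + (5) = 25 (checks out)
2. x = -2*(25) + (-2)*(-1) + (5) = -43 (no discrepancy)
3. x = -2*(-43) + (-2)*(25) + (5) = 41 (consistent with the trace)
4. x = -2*(41) + (-2)*(-43) + (5) = 9 (consistent with the trace)
5. x = -2*(9) + (-2)*(41) + (5) = -95 (matches)
6. x = -2*(-95) + (-2)*(9) + (5) = 177 (matches)
7. x = -2*(177) + (-2)*(-95) + (5) = -159 (in agreement)
8. x = -2*(-159) + (-2)*(177) + (5) = -31 (same as recorded)
9. x = -2*(-31) + (-2)*(-159) + (5) = 385 (same as recorded)
10. x = -2*(385) + (-2)*(-31) + (5) = -703 (checks out)
Each recorded entry agrees with the recomputation.

no error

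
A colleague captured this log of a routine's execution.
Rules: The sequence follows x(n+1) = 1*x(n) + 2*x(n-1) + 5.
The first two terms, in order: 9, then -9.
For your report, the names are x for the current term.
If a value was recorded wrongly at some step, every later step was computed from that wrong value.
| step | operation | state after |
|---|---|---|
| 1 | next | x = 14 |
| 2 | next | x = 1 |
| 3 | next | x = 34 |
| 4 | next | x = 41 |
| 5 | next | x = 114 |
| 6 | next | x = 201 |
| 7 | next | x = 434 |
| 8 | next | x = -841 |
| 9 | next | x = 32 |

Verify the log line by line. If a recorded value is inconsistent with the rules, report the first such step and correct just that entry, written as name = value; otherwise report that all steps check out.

step 1: x = 1*(-9) + (2)*(9) + (5) = 14 -> in agreement
step 2: x = 1*(14) + (2)*(-9) + (5) = 1 -> confirmed correct
step 3: x = 1*(1) + (2)*(14) + (5) = 34 -> in agreement
step 4: x = 1*(34) + (2)*(1) + (5) = 41 -> matches
step 5: x = 1*(41) + (2)*(34) + (5) = 114 -> exactly as logged
step 6: x = 1*(114) + (2)*(41) + (5) = 201 -> verified
step 7: x = 1*(201) + (2)*(114) + (5) = 434 -> in agreement
step 8: x = 1*(434) + (2)*(201) + (5) = 841 -> not what was recorded
The audit stops at step 8: the recorded entry is wrong and should be x = 841.

step 8, x = 841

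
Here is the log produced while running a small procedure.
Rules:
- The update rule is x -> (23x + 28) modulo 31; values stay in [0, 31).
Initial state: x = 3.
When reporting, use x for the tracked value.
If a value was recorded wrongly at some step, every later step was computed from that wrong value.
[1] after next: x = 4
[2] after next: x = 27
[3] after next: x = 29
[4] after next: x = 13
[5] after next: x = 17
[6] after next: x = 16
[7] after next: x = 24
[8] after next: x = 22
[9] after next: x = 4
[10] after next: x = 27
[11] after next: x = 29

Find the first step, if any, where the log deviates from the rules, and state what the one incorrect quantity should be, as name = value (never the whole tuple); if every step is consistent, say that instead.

Step 1: x = (23*3 + 28) mod 31 = 4 — consistent with the log.
Step 2: x = (23*4 + 28) mod 31 = 27 — matches.
Step 3: x = (23*27 + 28) mod 31 = 29 — confirmed correct.
Step 4: x = (23*29 + 28) mod 31 = 13 — no discrepancy.
Step 5: x = (23*13 + 28) mod 31 = 17 — same as recorded.
Step 6: x = (23*17 + 28) mod 31 = 16 — in agreement.
Step 7: x = (23*16 + 28) mod 31 = 24 — matches.
Step 8: x = (23*24 + 28) mod 31 = 22 — in agreement.
Step 9: x = (23*22 + 28) mod 31 = 7 — the recorded entry deviates here.
The audit stops at step 9: the recorded entry is wrong and should be x = 7.

step 9, x = 7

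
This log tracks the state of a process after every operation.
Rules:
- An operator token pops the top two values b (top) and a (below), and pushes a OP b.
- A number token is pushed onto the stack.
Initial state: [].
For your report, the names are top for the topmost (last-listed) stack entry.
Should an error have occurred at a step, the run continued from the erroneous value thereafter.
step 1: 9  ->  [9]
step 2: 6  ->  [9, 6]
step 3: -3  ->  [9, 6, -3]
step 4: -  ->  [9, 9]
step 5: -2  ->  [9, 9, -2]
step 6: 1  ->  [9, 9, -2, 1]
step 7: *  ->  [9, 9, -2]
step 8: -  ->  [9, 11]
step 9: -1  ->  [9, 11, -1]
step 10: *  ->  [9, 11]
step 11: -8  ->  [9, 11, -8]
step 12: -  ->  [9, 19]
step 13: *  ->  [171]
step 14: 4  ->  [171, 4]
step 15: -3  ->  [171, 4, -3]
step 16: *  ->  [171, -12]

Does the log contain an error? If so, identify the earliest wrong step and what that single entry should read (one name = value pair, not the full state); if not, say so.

step 10, top = -11

Recomputing the run from the initial state:
step 1: [9]
step 2: [9, 6]
step 3: [9, 6, -3]
step 4: [9, 9]
step 5: [9, 9, -2]
step 6: [9, 9, -2, 1]
step 7: [9, 9, -2]
step 8: [9, 11]
step 9: [9, 11, -1]
step 10: [9, -11]
step 11: [9, -11, -8]
step 12: [9, -3]
step 13: [-27]
step 14: [-27, 4]
step 15: [-27, 4, -3]
step 16: [-27, -12]
The first disagreement with the log is at step 10, where the value should be top = -11.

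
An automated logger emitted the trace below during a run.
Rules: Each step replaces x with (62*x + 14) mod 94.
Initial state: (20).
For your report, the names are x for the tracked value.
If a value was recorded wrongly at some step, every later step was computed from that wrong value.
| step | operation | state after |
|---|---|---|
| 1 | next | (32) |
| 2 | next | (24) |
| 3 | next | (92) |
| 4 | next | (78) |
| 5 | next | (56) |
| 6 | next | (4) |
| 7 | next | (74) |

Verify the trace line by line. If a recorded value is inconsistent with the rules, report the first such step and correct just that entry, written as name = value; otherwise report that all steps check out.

step 6, x = 8

step 1: x = (62*20 + 14) mod 94 = 32 -> consistent with the trace
step 2: x = (62*32 + 14) mod 94 = 24 -> confirmed correct
step 3: x = (62*24 + 14) mod 94 = 92 -> in agreement
step 4: x = (62*92 + 14) mod 94 = 78 -> same as recorded
step 5: x = (62*78 + 14) mod 94 = 56 -> in agreement
step 6: x = (62*56 + 14) mod 94 = 8 -> first mismatch against the trace
First deviation found at step 6; the corrected entry is x = 8.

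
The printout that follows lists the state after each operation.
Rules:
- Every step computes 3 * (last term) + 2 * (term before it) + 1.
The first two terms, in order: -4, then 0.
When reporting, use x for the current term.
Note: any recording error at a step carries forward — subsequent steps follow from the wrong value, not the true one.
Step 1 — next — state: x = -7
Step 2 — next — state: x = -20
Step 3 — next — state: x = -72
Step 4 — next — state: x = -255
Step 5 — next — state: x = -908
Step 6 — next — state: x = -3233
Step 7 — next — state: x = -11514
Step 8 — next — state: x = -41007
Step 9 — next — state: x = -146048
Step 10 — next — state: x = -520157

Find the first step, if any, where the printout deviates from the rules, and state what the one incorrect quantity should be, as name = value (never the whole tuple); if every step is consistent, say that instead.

step 3, x = -73

1. x = 3*(0) + (2)*(-4) + (1) = -7 (agrees with the printout)
2. x = 3*(-7) + (2)*(0) + (1) = -20 (confirmed correct)
3. x = 3*(-20) + (2)*(-7) + (1) = -73 (not what was recorded)
First deviation found at step 3; the corrected entry is x = -73.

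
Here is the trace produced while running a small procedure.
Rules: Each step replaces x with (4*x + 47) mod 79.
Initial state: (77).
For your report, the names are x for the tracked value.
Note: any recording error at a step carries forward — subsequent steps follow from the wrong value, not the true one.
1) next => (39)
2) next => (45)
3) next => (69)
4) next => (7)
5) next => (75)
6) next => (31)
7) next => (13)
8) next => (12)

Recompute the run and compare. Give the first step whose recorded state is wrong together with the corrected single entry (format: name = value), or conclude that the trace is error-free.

Step 1: x = (4*77 + 47) mod 79 = 39 — confirmed correct.
Step 2: x = (4*39 + 47) mod 79 = 45 — agrees with the trace.
Step 3: x = (4*45 + 47) mod 79 = 69 — checks out.
Step 4: x = (4*69 + 47) mod 79 = 7 — checks out.
Step 5: x = (4*7 + 47) mod 79 = 75 — consistent with the trace.
Step 6: x = (4*75 + 47) mod 79 = 31 — agrees with the trace.
Step 7: x = (4*31 + 47) mod 79 = 13 — verified.
Step 8: x = (4*13 + 47) mod 79 = 20 — the trace disagrees here.
That makes step 8 the first incorrect line — x = 20 is what it should show.

step 8, x = 20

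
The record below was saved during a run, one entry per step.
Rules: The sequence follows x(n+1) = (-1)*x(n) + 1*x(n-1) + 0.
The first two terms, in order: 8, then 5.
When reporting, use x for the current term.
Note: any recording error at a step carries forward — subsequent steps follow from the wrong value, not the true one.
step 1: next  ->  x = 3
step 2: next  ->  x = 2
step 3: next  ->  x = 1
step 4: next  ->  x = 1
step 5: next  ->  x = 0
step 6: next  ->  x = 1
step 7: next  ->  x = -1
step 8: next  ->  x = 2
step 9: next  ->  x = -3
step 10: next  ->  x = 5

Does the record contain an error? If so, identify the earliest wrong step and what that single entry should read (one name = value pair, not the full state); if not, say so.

no error

Recomputing the run from the initial state:
step 1: x = 3
step 2: x = 2
step 3: x = 1
step 4: x = 1
step 5: x = 0
step 6: x = 1
step 7: x = -1
step 8: x = 2
step 9: x = -3
step 10: x = 5
This matches the record at every step.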